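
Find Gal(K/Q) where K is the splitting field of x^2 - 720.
Gal(K/Q) = Z/2Z (cyclic of order 2)

x^2 - 720 is irreducible over Q since 720 is not a rational square. The splitting field Q(sqrt(720)) has degree 2 over Q, and its unique nontrivial automorphism is sqrt(720) ↦ -sqrt(720). Hence Gal(Q(sqrt(720))/Q) = Z/2Z.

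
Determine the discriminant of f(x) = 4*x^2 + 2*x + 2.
Δ = -28

For a quadratic a x^2 + b x + c the discriminant is Δ = b^2 - 4ac = (2)^2 - 4*(4)*(2) = 4 - (32) = -28.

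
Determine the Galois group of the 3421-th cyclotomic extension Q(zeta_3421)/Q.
|Gal(Q(zeta_3421)/Q)| = phi(3421) = 3100; group ≅ (Z/3421Z)^* ≅ Z/10Z × Z/310Z

The n-th cyclotomic polynomial Φ_3421(x) is the minimal polynomial of zeta_3421 over Q and has degree phi(3421) = 3100. So Q(zeta_3421) is a degree-3100 Galois extension with Galois group (Z/3421Z)^*. By CRT, (Z/3421Z)^* ≅ (Z/11Z)^* × (Z/311Z)^*. Each prime-power unit group is (Z/11Z)^* ≅ Z/10Z; (Z/311Z)^* ≅ Z/310Z. Hence Gal(Q(zeta_3421)/Q) ≅ Z/10Z × Z/310Z.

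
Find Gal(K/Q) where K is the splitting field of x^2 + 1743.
Gal(K/Q) = Z/2Z (cyclic of order 2)

x^2 + 1743 is irreducible over Q since -1743 is not a rational square. The splitting field Q(sqrt(-1743)) has degree 2 over Q, and its unique nontrivial automorphism is sqrt(-1743) ↦ -sqrt(-1743). Hence Gal(Q(sqrt(-1743))/Q) = Z/2Z.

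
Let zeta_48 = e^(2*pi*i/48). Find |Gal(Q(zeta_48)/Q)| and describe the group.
|Gal(Q(zeta_48)/Q)| = phi(48) = 16; group ≅ (Z/48Z)^* ≅ Z/2Z × Z/2Z × Z/4Z

The n-th cyclotomic polynomial Φ_48(x) is the minimal polynomial of zeta_48 over Q and has degree phi(48) = 16. So Q(zeta_48) is a degree-16 Galois extension with Galois group (Z/48Z)^*. By CRT, (Z/48Z)^* ≅ (Z/16Z)^* × (Z/3Z)^*. Each prime-power unit group is (Z/16Z)^* ≅ Z/2Z × Z/4Z; (Z/3Z)^* ≅ Z/2Z. Hence Gal(Q(zeta_48)/Q) ≅ Z/2Z × Z/2Z × Z/4Z.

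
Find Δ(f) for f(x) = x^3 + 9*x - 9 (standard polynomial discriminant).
Δ = -5103

For a depressed cubic x^3 + p x + q the discriminant is Δ = -4 p^3 - 27 q^2 = -4*(9)^3 - 27*(-9)^2 = -2916 - 2187 = -5103.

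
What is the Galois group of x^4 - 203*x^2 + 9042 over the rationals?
Gal(K/Q) = V_4 (Klein four-group, Z/2Z × Z/2Z)

f factors as (x^2 - 66)(x^2 - 137), so the splitting field is K = Q(sqrt(66), sqrt(137)). The elements 66, 137, 9042 are all non-squares in Q, so sqrt(66) and sqrt(137) generate independent quadratic extensions. Thus [K:Q] = 4 and Gal(K/Q) is generated by the two order-2 automorphisms sqrt(66) ↦ -sqrt(66) and sqrt(137) ↦ -sqrt(137), giving V_4.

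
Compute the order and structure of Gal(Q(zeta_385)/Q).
|Gal(Q(zeta_385)/Q)| = phi(385) = 240; group ≅ (Z/385Z)^* ≅ Z/4Z × Z/6Z × Z/10Z

The n-th cyclotomic polynomial Φ_385(x) is the minimal polynomial of zeta_385 over Q and has degree phi(385) = 240. So Q(zeta_385) is a degree-240 Galois extension with Galois group (Z/385Z)^*. By CRT, (Z/385Z)^* ≅ (Z/5Z)^* × (Z/7Z)^* × (Z/11Z)^*. Each prime-power unit group is (Z/5Z)^* ≅ Z/4Z; (Z/7Z)^* ≅ Z/6Z; (Z/11Z)^* ≅ Z/10Z. Hence Gal(Q(zeta_385)/Q) ≅ Z/4Z × Z/6Z × Z/10Z.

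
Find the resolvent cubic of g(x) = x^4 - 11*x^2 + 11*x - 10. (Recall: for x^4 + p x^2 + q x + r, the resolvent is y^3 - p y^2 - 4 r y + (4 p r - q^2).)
h(y) = y^3 + 11*y^2 + 40*y + 319

Identify coefficients: p = -11, q = 11, r = -10.
Plug into h(y) = y^3 - p y^2 - 4 r y + (4 p r - q^2):
  h(y) = y^3 - (-11) y^2 - 4*(-10) y + (4*(-11)*(-10) - (11)^2)
       = y^3 + (11) y^2 + (40) y + (319).
Simplifying: h(y) = y^3 + 11*y^2 + 40*y + 319.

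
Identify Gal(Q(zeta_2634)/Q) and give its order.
|Gal(Q(zeta_2634)/Q)| = phi(2634) = 876; group ≅ (Z/2634Z)^* ≅ Z/2Z × Z/438Z

The n-th cyclotomic polynomial Φ_2634(x) is the minimal polynomial of zeta_2634 over Q and has degree phi(2634) = 876. So Q(zeta_2634) is a degree-876 Galois extension with Galois group (Z/2634Z)^*. By CRT, (Z/2634Z)^* ≅ (Z/2Z)^* × (Z/3Z)^* × (Z/439Z)^*. Each prime-power unit group is (Z/2Z)^* ≅ trivial group (order 1); (Z/3Z)^* ≅ Z/2Z; (Z/439Z)^* ≅ Z/438Z. Hence Gal(Q(zeta_2634)/Q) ≅ Z/2Z × Z/438Z.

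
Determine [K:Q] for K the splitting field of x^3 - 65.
[K:Q] = 6

x^3 - 65 has one real root r = 65^(1/3) and two complex roots r*zeta_3, r*zeta_3^2 where zeta_3 = e^(2*pi*i/3). The splitting field is Q(r, zeta_3). [Q(r):Q] = 3 and [Q(zeta_3):Q] = 2 with gcd = 1, so [Q(r, zeta_3):Q] = 3 * 2 = 6.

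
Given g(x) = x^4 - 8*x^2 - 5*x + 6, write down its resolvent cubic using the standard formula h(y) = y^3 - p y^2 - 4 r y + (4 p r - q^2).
h(y) = y^3 + 8*y^2 - 24*y - 217

Identify coefficients: p = -8, q = -5, r = 6.
Plug into h(y) = y^3 - p y^2 - 4 r y + (4 p r - q^2):
  h(y) = y^3 - (-8) y^2 - 4*(6) y + (4*(-8)*(6) - (-5)^2)
       = y^3 + (8) y^2 + (-24) y + (-217).
Simplifying: h(y) = y^3 + 8*y^2 - 24*y - 217.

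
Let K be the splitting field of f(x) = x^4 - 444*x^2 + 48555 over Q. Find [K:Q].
[K:Q] = 4

f factors as (x^2 - 249)(x^2 - 195); the splitting field is K = Q(sqrt(249), sqrt(195)). Since 249, 195, and 48555 are all non-squares in Q, the three subfields Q(sqrt(249)), Q(sqrt(195)), Q(sqrt(48555)) are distinct degree-2 extensions, so [K:Q] = 4 (Klein four Galois group).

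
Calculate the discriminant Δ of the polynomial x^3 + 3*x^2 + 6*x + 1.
Δ = -351

For x^3 + a x^2 + b x + c the discriminant is Δ = 18 a b c - 4 a^3 c + a^2 b^2 - 4 b^3 - 27 c^2.
Plug a = 3, b = 6, c = 1:
  18*(3)*(6)*(1) - 4*(3)^3*(1) + (3)^2*(6)^2 - 4*(6)^3 - 27*(1)^2
  = 324 + (-108) + 324 + (-864) + (-27)
  = -351.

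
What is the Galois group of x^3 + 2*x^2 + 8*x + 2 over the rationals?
Gal(K/Q) = S_3 (symmetric group of order 6)

Compute the discriminant of x^3 + (2)*x^2 + (8)*x + (2): Δ = -1388. Since Δ is not a rational square, the Galois group is not contained in A_3; it must be the full S_3 (irreducibility of the cubic rules out anything smaller).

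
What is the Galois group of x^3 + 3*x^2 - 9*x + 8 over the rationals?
Gal(K/Q) = S_3 (symmetric group of order 6)

Compute the discriminant of x^3 + (3)*x^2 + (-9)*x + (8): Δ = -2835. Since Δ is not a rational square, the Galois group is not contained in A_3; it must be the full S_3 (irreducibility of the cubic rules out anything smaller).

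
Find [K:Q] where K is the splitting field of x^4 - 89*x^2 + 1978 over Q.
[K:Q] = 4

f factors as (x^2 - 46)(x^2 - 43); the splitting field is K = Q(sqrt(46), sqrt(43)). Since 46, 43, and 1978 are all non-squares in Q, the three subfields Q(sqrt(46)), Q(sqrt(43)), Q(sqrt(1978)) are distinct degree-2 extensions, so [K:Q] = 4 (Klein four Galois group).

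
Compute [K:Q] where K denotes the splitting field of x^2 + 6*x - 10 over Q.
[K:Q] = 2

The discriminant of x^2 + (6)*x + (-10) is b^2 - 4c = 36 - (-40) = 76. Since 76 is not a perfect square in Q, the polynomial is irreducible over Q. Its two roots generate a degree-2 extension, so [K:Q] = 2.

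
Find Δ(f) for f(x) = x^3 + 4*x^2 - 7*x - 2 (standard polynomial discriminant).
Δ = 3568

For x^3 + a x^2 + b x + c the discriminant is Δ = 18 a b c - 4 a^3 c + a^2 b^2 - 4 b^3 - 27 c^2.
Plug a = 4, b = -7, c = -2:
  18*(4)*(-7)*(-2) - 4*(4)^3*(-2) + (4)^2*(-7)^2 - 4*(-7)^3 - 27*(-2)^2
  = 1008 + (512) + 784 + (1372) + (-108)
  = 3568.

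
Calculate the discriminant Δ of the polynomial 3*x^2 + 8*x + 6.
Δ = -8

For a quadratic a x^2 + b x + c the discriminant is Δ = b^2 - 4ac = (8)^2 - 4*(3)*(6) = 64 - (72) = -8.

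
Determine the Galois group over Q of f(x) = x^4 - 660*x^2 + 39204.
Gal(K/Q) = Z/2Z (cyclic of order 2)

f factors as (x^2 - 66)(x^2 - 594), so the splitting field is K = Q(sqrt(66), sqrt(594)). The squarefree part of 66 is 66 and the squarefree part of 594 is also 66, so sqrt(66) and sqrt(594) are both rational multiples of sqrt(66). Hence Q(sqrt(66)) = Q(sqrt(594)) = Q(sqrt(66)), and the splitting field collapses to a single degree-2 extension with Galois group Z/2Z.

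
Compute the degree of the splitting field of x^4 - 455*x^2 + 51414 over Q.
[K:Q] = 4

f factors as (x^2 - 209)(x^2 - 246); the splitting field is K = Q(sqrt(209), sqrt(246)). Since 209, 246, and 51414 are all non-squares in Q, the three subfields Q(sqrt(209)), Q(sqrt(246)), Q(sqrt(51414)) are distinct degree-2 extensions, so [K:Q] = 4 (Klein four Galois group).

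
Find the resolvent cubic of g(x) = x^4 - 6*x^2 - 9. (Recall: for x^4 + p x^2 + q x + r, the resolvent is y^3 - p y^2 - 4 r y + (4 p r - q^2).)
h(y) = y^3 + 6*y^2 + 36*y + 216

Identify coefficients: p = -6, q = 0, r = -9.
Plug into h(y) = y^3 - p y^2 - 4 r y + (4 p r - q^2):
  h(y) = y^3 - (-6) y^2 - 4*(-9) y + (4*(-6)*(-9) - (0)^2)
       = y^3 + (6) y^2 + (36) y + (216).
Simplifying: h(y) = y^3 + 6*y^2 + 36*y + 216.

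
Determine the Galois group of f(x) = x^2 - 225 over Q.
Gal(K/Q) = trivial group (order 1)

x^2 - 225 factors as (x - 15)(x + 15) over Q, so its splitting field is Q itself and the Galois group is trivial.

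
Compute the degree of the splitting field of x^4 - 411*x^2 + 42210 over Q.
[K:Q] = 4

f factors as (x^2 - 210)(x^2 - 201); the splitting field is K = Q(sqrt(210), sqrt(201)). Since 210, 201, and 42210 are all non-squares in Q, the three subfields Q(sqrt(210)), Q(sqrt(201)), Q(sqrt(42210)) are distinct degree-2 extensions, so [K:Q] = 4 (Klein four Galois group).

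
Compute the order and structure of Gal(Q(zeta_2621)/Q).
|Gal(Q(zeta_2621)/Q)| = phi(2621) = 2620; group ≅ (Z/2621Z)^* ≅ Z/2620Z

The n-th cyclotomic polynomial Φ_2621(x) is the minimal polynomial of zeta_2621 over Q and has degree phi(2621) = 2620. So Q(zeta_2621) is a degree-2620 Galois extension with Galois group (Z/2621Z)^*. (Z/2621Z)^* is cyclic since 2621 is an odd prime power (or 4). Hence Gal(Q(zeta_2621)/Q) ≅ Z/2620Z.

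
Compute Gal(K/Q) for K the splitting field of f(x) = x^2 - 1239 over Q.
Gal(K/Q) = Z/2Z (cyclic of order 2)

x^2 - 1239 is irreducible over Q since 1239 is not a rational square. The splitting field Q(sqrt(1239)) has degree 2 over Q, and its unique nontrivial automorphism is sqrt(1239) ↦ -sqrt(1239). Hence Gal(Q(sqrt(1239))/Q) = Z/2Z.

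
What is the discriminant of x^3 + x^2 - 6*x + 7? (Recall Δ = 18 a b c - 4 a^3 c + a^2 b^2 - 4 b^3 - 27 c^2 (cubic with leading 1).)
Δ = -1207

For x^3 + a x^2 + b x + c the discriminant is Δ = 18 a b c - 4 a^3 c + a^2 b^2 - 4 b^3 - 27 c^2.
Plug a = 1, b = -6, c = 7:
  18*(1)*(-6)*(7) - 4*(1)^3*(7) + (1)^2*(-6)^2 - 4*(-6)^3 - 27*(7)^2
  = -756 + (-28) + 36 + (864) + (-1323)
  = -1207.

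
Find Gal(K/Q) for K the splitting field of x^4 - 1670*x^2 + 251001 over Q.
Gal(K/Q) = Z/2Z (cyclic of order 2)

f factors as (x^2 - 167)(x^2 - 1503), so the splitting field is K = Q(sqrt(167), sqrt(1503)). The squarefree part of 167 is 167 and the squarefree part of 1503 is also 167, so sqrt(167) and sqrt(1503) are both rational multiples of sqrt(167). Hence Q(sqrt(167)) = Q(sqrt(1503)) = Q(sqrt(167)), and the splitting field collapses to a single degree-2 extension with Galois group Z/2Z.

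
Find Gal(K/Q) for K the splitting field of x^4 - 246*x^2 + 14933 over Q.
Gal(K/Q) = V_4 (Klein four-group, Z/2Z × Z/2Z)

f factors as (x^2 - 137)(x^2 - 109), so the splitting field is K = Q(sqrt(137), sqrt(109)). The elements 137, 109, 14933 are all non-squares in Q, so sqrt(137) and sqrt(109) generate independent quadratic extensions. Thus [K:Q] = 4 and Gal(K/Q) is generated by the two order-2 automorphisms sqrt(137) ↦ -sqrt(137) and sqrt(109) ↦ -sqrt(109), giving V_4.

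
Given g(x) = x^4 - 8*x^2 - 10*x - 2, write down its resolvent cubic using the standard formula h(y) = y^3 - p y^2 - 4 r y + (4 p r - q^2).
h(y) = y^3 + 8*y^2 + 8*y - 36

Identify coefficients: p = -8, q = -10, r = -2.
Plug into h(y) = y^3 - p y^2 - 4 r y + (4 p r - q^2):
  h(y) = y^3 - (-8) y^2 - 4*(-2) y + (4*(-8)*(-2) - (-10)^2)
       = y^3 + (8) y^2 + (8) y + (-36).
Simplifying: h(y) = y^3 + 8*y^2 + 8*y - 36.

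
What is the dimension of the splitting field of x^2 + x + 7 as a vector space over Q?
[K:Q] = 2

The discriminant of x^2 + (1)*x + (7) is b^2 - 4c = 1 - (28) = -27. Since -27 is not a perfect square in Q, the polynomial is irreducible over Q. Its two roots generate a degree-2 extension, so [K:Q] = 2.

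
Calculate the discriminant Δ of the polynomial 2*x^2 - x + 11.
Δ = -87

For a quadratic a x^2 + b x + c the discriminant is Δ = b^2 - 4ac = (-1)^2 - 4*(2)*(11) = 1 - (88) = -87.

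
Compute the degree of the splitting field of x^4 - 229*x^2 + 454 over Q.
[K:Q] = 4

f factors as (x^2 - 227)(x^2 - 2); the splitting field is K = Q(sqrt(227), sqrt(2)). Since 227, 2, and 454 are all non-squares in Q, the three subfields Q(sqrt(227)), Q(sqrt(2)), Q(sqrt(454)) are distinct degree-2 extensions, so [K:Q] = 4 (Klein four Galois group).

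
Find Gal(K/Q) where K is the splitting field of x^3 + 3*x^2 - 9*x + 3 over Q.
Gal(K/Q) = S_3 (symmetric group of order 6)

Compute the discriminant of x^3 + (3)*x^2 + (-9)*x + (3): Δ = 1620. Since Δ is not a rational square, the Galois group is not contained in A_3; it must be the full S_3 (irreducibility of the cubic rules out anything smaller).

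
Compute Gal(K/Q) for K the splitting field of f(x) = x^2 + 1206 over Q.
Gal(K/Q) = Z/2Z (cyclic of order 2)

x^2 + 1206 is irreducible over Q since -1206 is not a rational square. The splitting field Q(sqrt(-1206)) has degree 2 over Q, and its unique nontrivial automorphism is sqrt(-1206) ↦ -sqrt(-1206). Hence Gal(Q(sqrt(-1206))/Q) = Z/2Z.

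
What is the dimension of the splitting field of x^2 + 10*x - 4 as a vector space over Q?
[K:Q] = 2

The discriminant of x^2 + (10)*x + (-4) is b^2 - 4c = 100 - (-16) = 116. Since 116 is not a perfect square in Q, the polynomial is irreducible over Q. Its two roots generate a degree-2 extension, so [K:Q] = 2.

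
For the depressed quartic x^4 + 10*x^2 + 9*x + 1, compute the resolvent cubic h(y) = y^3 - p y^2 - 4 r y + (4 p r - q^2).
h(y) = y^3 - 10*y^2 - 4*y - 41

Identify coefficients: p = 10, q = 9, r = 1.
Plug into h(y) = y^3 - p y^2 - 4 r y + (4 p r - q^2):
  h(y) = y^3 - (10) y^2 - 4*(1) y + (4*(10)*(1) - (9)^2)
       = y^3 + (-10) y^2 + (-4) y + (-41).
Simplifying: h(y) = y^3 - 10*y^2 - 4*y - 41.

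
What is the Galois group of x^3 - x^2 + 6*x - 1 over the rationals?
Gal(K/Q) = S_3 (symmetric group of order 6)

Compute the discriminant of x^3 + (-1)*x^2 + (6)*x + (-1): Δ = -751. Since Δ is not a rational square, the Galois group is not contained in A_3; it must be the full S_3 (irreducibility of the cubic rules out anything smaller).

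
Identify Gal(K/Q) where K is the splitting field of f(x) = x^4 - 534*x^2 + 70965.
Gal(K/Q) = V_4 (Klein four-group, Z/2Z × Z/2Z)

f factors as (x^2 - 249)(x^2 - 285), so the splitting field is K = Q(sqrt(249), sqrt(285)). The elements 249, 285, 70965 are all non-squares in Q, so sqrt(249) and sqrt(285) generate independent quadratic extensions. Thus [K:Q] = 4 and Gal(K/Q) is generated by the two order-2 automorphisms sqrt(249) ↦ -sqrt(249) and sqrt(285) ↦ -sqrt(285), giving V_4.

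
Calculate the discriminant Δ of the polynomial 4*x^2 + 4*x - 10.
Δ = 176

For a quadratic a x^2 + b x + c the discriminant is Δ = b^2 - 4ac = (4)^2 - 4*(4)*(-10) = 16 - (-160) = 176.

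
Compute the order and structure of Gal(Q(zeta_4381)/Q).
|Gal(Q(zeta_4381)/Q)| = phi(4381) = 4032; group ≅ (Z/4381Z)^* ≅ Z/12Z × Z/336Z

The n-th cyclotomic polynomial Φ_4381(x) is the minimal polynomial of zeta_4381 over Q and has degree phi(4381) = 4032. So Q(zeta_4381) is a degree-4032 Galois extension with Galois group (Z/4381Z)^*. By CRT, (Z/4381Z)^* ≅ (Z/13Z)^* × (Z/337Z)^*. Each prime-power unit group is (Z/13Z)^* ≅ Z/12Z; (Z/337Z)^* ≅ Z/336Z. Hence Gal(Q(zeta_4381)/Q) ≅ Z/12Z × Z/336Z.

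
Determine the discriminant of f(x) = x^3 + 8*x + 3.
Δ = -2291

For a depressed cubic x^3 + p x + q the discriminant is Δ = -4 p^3 - 27 q^2 = -4*(8)^3 - 27*(3)^2 = -2048 - 243 = -2291.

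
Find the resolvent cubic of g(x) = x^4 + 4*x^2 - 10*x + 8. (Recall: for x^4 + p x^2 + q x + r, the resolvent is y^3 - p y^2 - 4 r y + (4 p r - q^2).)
h(y) = y^3 - 4*y^2 - 32*y + 28

Identify coefficients: p = 4, q = -10, r = 8.
Plug into h(y) = y^3 - p y^2 - 4 r y + (4 p r - q^2):
  h(y) = y^3 - (4) y^2 - 4*(8) y + (4*(4)*(8) - (-10)^2)
       = y^3 + (-4) y^2 + (-32) y + (28).
Simplifying: h(y) = y^3 - 4*y^2 - 32*y + 28.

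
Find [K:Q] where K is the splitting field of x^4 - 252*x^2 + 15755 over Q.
[K:Q] = 4

f factors as (x^2 - 137)(x^2 - 115); the splitting field is K = Q(sqrt(137), sqrt(115)). Since 137, 115, and 15755 are all non-squares in Q, the three subfields Q(sqrt(137)), Q(sqrt(115)), Q(sqrt(15755)) are distinct degree-2 extensions, so [K:Q] = 4 (Klein four Galois group).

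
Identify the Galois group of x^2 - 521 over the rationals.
Gal(K/Q) = Z/2Z (cyclic of order 2)

x^2 - 521 is irreducible over Q since 521 is not a rational square. The splitting field Q(sqrt(521)) has degree 2 over Q, and its unique nontrivial automorphism is sqrt(521) ↦ -sqrt(521). Hence Gal(Q(sqrt(521))/Q) = Z/2Z.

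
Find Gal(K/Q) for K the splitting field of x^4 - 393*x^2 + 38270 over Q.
Gal(K/Q) = V_4 (Klein four-group, Z/2Z × Z/2Z)

f factors as (x^2 - 215)(x^2 - 178), so the splitting field is K = Q(sqrt(215), sqrt(178)). The elements 215, 178, 38270 are all non-squares in Q, so sqrt(215) and sqrt(178) generate independent quadratic extensions. Thus [K:Q] = 4 and Gal(K/Q) is generated by the two order-2 automorphisms sqrt(215) ↦ -sqrt(215) and sqrt(178) ↦ -sqrt(178), giving V_4.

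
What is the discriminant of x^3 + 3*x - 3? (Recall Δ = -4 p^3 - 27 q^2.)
Δ = -351

For a depressed cubic x^3 + p x + q the discriminant is Δ = -4 p^3 - 27 q^2 = -4*(3)^3 - 27*(-3)^2 = -108 - 243 = -351.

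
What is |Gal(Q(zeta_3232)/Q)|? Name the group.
|Gal(Q(zeta_3232)/Q)| = phi(3232) = 1600; group ≅ (Z/3232Z)^* ≅ Z/2Z × Z/8Z × Z/100Z

The n-th cyclotomic polynomial Φ_3232(x) is the minimal polynomial of zeta_3232 over Q and has degree phi(3232) = 1600. So Q(zeta_3232) is a degree-1600 Galois extension with Galois group (Z/3232Z)^*. By CRT, (Z/3232Z)^* ≅ (Z/32Z)^* × (Z/101Z)^*. Each prime-power unit group is (Z/32Z)^* ≅ Z/2Z × Z/8Z; (Z/101Z)^* ≅ Z/100Z. Hence Gal(Q(zeta_3232)/Q) ≅ Z/2Z × Z/8Z × Z/100Z.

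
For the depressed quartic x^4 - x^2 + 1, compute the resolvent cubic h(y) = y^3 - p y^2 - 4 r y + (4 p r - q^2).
h(y) = y^3 + y^2 - 4*y - 4

Identify coefficients: p = -1, q = 0, r = 1.
Plug into h(y) = y^3 - p y^2 - 4 r y + (4 p r - q^2):
  h(y) = y^3 - (-1) y^2 - 4*(1) y + (4*(-1)*(1) - (0)^2)
       = y^3 + (1) y^2 + (-4) y + (-4).
Simplifying: h(y) = y^3 + y^2 - 4*y - 4.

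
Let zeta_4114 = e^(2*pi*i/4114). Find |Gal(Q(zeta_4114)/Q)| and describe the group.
|Gal(Q(zeta_4114)/Q)| = phi(4114) = 1760; group ≅ (Z/4114Z)^* ≅ Z/16Z × Z/110Z

The n-th cyclotomic polynomial Φ_4114(x) is the minimal polynomial of zeta_4114 over Q and has degree phi(4114) = 1760. So Q(zeta_4114) is a degree-1760 Galois extension with Galois group (Z/4114Z)^*. By CRT, (Z/4114Z)^* ≅ (Z/2Z)^* × (Z/121Z)^* × (Z/17Z)^*. Each prime-power unit group is (Z/2Z)^* ≅ trivial group (order 1); (Z/121Z)^* ≅ Z/110Z; (Z/17Z)^* ≅ Z/16Z. Hence Gal(Q(zeta_4114)/Q) ≅ Z/16Z × Z/110Z.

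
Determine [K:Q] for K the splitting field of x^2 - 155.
[K:Q] = 2

The polynomial x^2 - 155 is irreducible over Q since 155 is not a perfect square. Its splitting field is Q(sqrt(155)), which has degree 2 over Q.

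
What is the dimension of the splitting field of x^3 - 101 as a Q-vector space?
[K:Q] = 6

x^3 - 101 has one real root r = 101^(1/3) and two complex roots r*zeta_3, r*zeta_3^2 where zeta_3 = e^(2*pi*i/3). The splitting field is Q(r, zeta_3). [Q(r):Q] = 3 and [Q(zeta_3):Q] = 2 with gcd = 1, so [Q(r, zeta_3):Q] = 3 * 2 = 6.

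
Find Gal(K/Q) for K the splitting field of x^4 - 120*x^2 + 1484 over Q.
Gal(K/Q) = V_4 (Klein four-group, Z/2Z × Z/2Z)

f factors as (x^2 - 14)(x^2 - 106), so the splitting field is K = Q(sqrt(14), sqrt(106)). The elements 14, 106, 1484 are all non-squares in Q, so sqrt(14) and sqrt(106) generate independent quadratic extensions. Thus [K:Q] = 4 and Gal(K/Q) is generated by the two order-2 automorphisms sqrt(14) ↦ -sqrt(14) and sqrt(106) ↦ -sqrt(106), giving V_4.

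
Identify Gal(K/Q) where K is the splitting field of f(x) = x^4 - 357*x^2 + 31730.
Gal(K/Q) = V_4 (Klein four-group, Z/2Z × Z/2Z)

f factors as (x^2 - 167)(x^2 - 190), so the splitting field is K = Q(sqrt(167), sqrt(190)). The elements 167, 190, 31730 are all non-squares in Q, so sqrt(167) and sqrt(190) generate independent quadratic extensions. Thus [K:Q] = 4 and Gal(K/Q) is generated by the two order-2 automorphisms sqrt(167) ↦ -sqrt(167) and sqrt(190) ↦ -sqrt(190), giving V_4.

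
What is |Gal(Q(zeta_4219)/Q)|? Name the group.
|Gal(Q(zeta_4219)/Q)| = phi(4219) = 4218; group ≅ (Z/4219Z)^* ≅ Z/4218Z

The n-th cyclotomic polynomial Φ_4219(x) is the minimal polynomial of zeta_4219 over Q and has degree phi(4219) = 4218. So Q(zeta_4219) is a degree-4218 Galois extension with Galois group (Z/4219Z)^*. (Z/4219Z)^* is cyclic since 4219 is an odd prime power (or 4). Hence Gal(Q(zeta_4219)/Q) ≅ Z/4218Z.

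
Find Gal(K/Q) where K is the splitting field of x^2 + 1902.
Gal(K/Q) = Z/2Z (cyclic of order 2)

x^2 + 1902 is irreducible over Q since -1902 is not a rational square. The splitting field Q(sqrt(-1902)) has degree 2 over Q, and its unique nontrivial automorphism is sqrt(-1902) ↦ -sqrt(-1902). Hence Gal(Q(sqrt(-1902))/Q) = Z/2Z.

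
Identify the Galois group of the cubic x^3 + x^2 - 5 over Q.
Gal(K/Q) = S_3 (symmetric group of order 6)

Compute the discriminant of x^3 + (1)*x^2 + (0)*x + (-5): Δ = -655. Since Δ is not a rational square, the Galois group is not contained in A_3; it must be the full S_3 (irreducibility of the cubic rules out anything smaller).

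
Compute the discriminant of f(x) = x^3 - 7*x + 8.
Δ = -356

For a depressed cubic x^3 + p x + q the discriminant is Δ = -4 p^3 - 27 q^2 = -4*(-7)^3 - 27*(8)^2 = 1372 - 1728 = -356.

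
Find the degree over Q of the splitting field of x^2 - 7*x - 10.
[K:Q] = 2

The discriminant of x^2 + (-7)*x + (-10) is b^2 - 4c = 49 - (-40) = 89. Since 89 is not a perfect square in Q, the polynomial is irreducible over Q. Its two roots generate a degree-2 extension, so [K:Q] = 2.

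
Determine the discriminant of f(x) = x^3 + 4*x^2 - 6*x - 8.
Δ = 5216

For x^3 + a x^2 + b x + c the discriminant is Δ = 18 a b c - 4 a^3 c + a^2 b^2 - 4 b^3 - 27 c^2.
Plug a = 4, b = -6, c = -8:
  18*(4)*(-6)*(-8) - 4*(4)^3*(-8) + (4)^2*(-6)^2 - 4*(-6)^3 - 27*(-8)^2
  = 3456 + (2048) + 576 + (864) + (-1728)
  = 5216.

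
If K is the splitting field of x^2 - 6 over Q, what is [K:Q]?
[K:Q] = 2

The polynomial x^2 - 6 is irreducible over Q since 6 is not a perfect square. Its splitting field is Q(sqrt(6)), which has degree 2 over Q.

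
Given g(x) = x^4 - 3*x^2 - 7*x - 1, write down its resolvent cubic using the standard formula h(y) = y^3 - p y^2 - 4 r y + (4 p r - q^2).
h(y) = y^3 + 3*y^2 + 4*y - 37

Identify coefficients: p = -3, q = -7, r = -1.
Plug into h(y) = y^3 - p y^2 - 4 r y + (4 p r - q^2):
  h(y) = y^3 - (-3) y^2 - 4*(-1) y + (4*(-3)*(-1) - (-7)^2)
       = y^3 + (3) y^2 + (4) y + (-37).
Simplifying: h(y) = y^3 + 3*y^2 + 4*y - 37.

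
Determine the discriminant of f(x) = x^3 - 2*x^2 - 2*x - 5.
Δ = -1147

For x^3 + a x^2 + b x + c the discriminant is Δ = 18 a b c - 4 a^3 c + a^2 b^2 - 4 b^3 - 27 c^2.
Plug a = -2, b = -2, c = -5:
  18*(-2)*(-2)*(-5) - 4*(-2)^3*(-5) + (-2)^2*(-2)^2 - 4*(-2)^3 - 27*(-5)^2
  = -360 + (-160) + 16 + (32) + (-675)
  = -1147.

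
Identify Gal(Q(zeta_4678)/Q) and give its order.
|Gal(Q(zeta_4678)/Q)| = phi(4678) = 2338; group ≅ (Z/4678Z)^* ≅ Z/2338Z

The n-th cyclotomic polynomial Φ_4678(x) is the minimal polynomial of zeta_4678 over Q and has degree phi(4678) = 2338. So Q(zeta_4678) is a degree-2338 Galois extension with Galois group (Z/4678Z)^*. By CRT, (Z/4678Z)^* ≅ (Z/2Z)^* × (Z/2339Z)^*. Each prime-power unit group is (Z/2Z)^* ≅ trivial group (order 1); (Z/2339Z)^* ≅ Z/2338Z. Hence Gal(Q(zeta_4678)/Q) ≅ Z/2338Z.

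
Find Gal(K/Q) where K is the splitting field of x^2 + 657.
Gal(K/Q) = Z/2Z (cyclic of order 2)

x^2 + 657 is irreducible over Q since -657 is not a rational square. The splitting field Q(sqrt(-657)) has degree 2 over Q, and its unique nontrivial automorphism is sqrt(-657) ↦ -sqrt(-657). Hence Gal(Q(sqrt(-657))/Q) = Z/2Z.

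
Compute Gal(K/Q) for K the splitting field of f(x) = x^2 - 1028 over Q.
Gal(K/Q) = Z/2Z (cyclic of order 2)

x^2 - 1028 is irreducible over Q since 1028 is not a rational square. The splitting field Q(sqrt(1028)) has degree 2 over Q, and its unique nontrivial automorphism is sqrt(1028) ↦ -sqrt(1028). Hence Gal(Q(sqrt(1028))/Q) = Z/2Z.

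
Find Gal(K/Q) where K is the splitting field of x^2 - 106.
Gal(K/Q) = Z/2Z (cyclic of order 2)

x^2 - 106 is irreducible over Q since 106 is not a rational square. The splitting field Q(sqrt(106)) has degree 2 over Q, and its unique nontrivial automorphism is sqrt(106) ↦ -sqrt(106). Hence Gal(Q(sqrt(106))/Q) = Z/2Z.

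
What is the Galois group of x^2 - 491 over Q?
Gal(K/Q) = Z/2Z (cyclic of order 2)

x^2 - 491 is irreducible over Q since 491 is not a rational square. The splitting field Q(sqrt(491)) has degree 2 over Q, and its unique nontrivial automorphism is sqrt(491) ↦ -sqrt(491). Hence Gal(Q(sqrt(491))/Q) = Z/2Z.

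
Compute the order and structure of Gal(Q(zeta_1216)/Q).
|Gal(Q(zeta_1216)/Q)| = phi(1216) = 576; group ≅ (Z/1216Z)^* ≅ Z/2Z × Z/16Z × Z/18Z

The n-th cyclotomic polynomial Φ_1216(x) is the minimal polynomial of zeta_1216 over Q and has degree phi(1216) = 576. So Q(zeta_1216) is a degree-576 Galois extension with Galois group (Z/1216Z)^*. By CRT, (Z/1216Z)^* ≅ (Z/64Z)^* × (Z/19Z)^*. Each prime-power unit group is (Z/64Z)^* ≅ Z/2Z × Z/16Z; (Z/19Z)^* ≅ Z/18Z. Hence Gal(Q(zeta_1216)/Q) ≅ Z/2Z × Z/16Z × Z/18Z.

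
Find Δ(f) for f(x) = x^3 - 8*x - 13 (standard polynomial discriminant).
Δ = -2515

For a depressed cubic x^3 + p x + q the discriminant is Δ = -4 p^3 - 27 q^2 = -4*(-8)^3 - 27*(-13)^2 = 2048 - 4563 = -2515.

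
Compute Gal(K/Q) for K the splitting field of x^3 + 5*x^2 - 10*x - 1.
Gal(K/Q) = S_3 (symmetric group of order 6)

Compute the discriminant of x^3 + (5)*x^2 + (-10)*x + (-1): Δ = 7873. Since Δ is not a rational square, the Galois group is not contained in A_3; it must be the full S_3 (irreducibility of the cubic rules out anything smaller).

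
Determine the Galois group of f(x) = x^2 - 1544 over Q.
Gal(K/Q) = Z/2Z (cyclic of order 2)

x^2 - 1544 is irreducible over Q since 1544 is not a rational square. The splitting field Q(sqrt(1544)) has degree 2 over Q, and its unique nontrivial automorphism is sqrt(1544) ↦ -sqrt(1544). Hence Gal(Q(sqrt(1544))/Q) = Z/2Z.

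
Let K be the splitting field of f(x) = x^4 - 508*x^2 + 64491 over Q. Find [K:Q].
[K:Q] = 4

f factors as (x^2 - 259)(x^2 - 249); the splitting field is K = Q(sqrt(259), sqrt(249)). Since 259, 249, and 64491 are all non-squares in Q, the three subfields Q(sqrt(259)), Q(sqrt(249)), Q(sqrt(64491)) are distinct degree-2 extensions, so [K:Q] = 4 (Klein four Galois group).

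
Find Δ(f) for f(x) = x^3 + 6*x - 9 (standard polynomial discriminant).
Δ = -3051

For a depressed cubic x^3 + p x + q the discriminant is Δ = -4 p^3 - 27 q^2 = -4*(6)^3 - 27*(-9)^2 = -864 - 2187 = -3051.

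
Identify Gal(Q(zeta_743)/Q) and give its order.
|Gal(Q(zeta_743)/Q)| = phi(743) = 742; group ≅ (Z/743Z)^* ≅ Z/742Z

The n-th cyclotomic polynomial Φ_743(x) is the minimal polynomial of zeta_743 over Q and has degree phi(743) = 742. So Q(zeta_743) is a degree-742 Galois extension with Galois group (Z/743Z)^*. (Z/743Z)^* is cyclic since 743 is an odd prime power (or 4). Hence Gal(Q(zeta_743)/Q) ≅ Z/742Z.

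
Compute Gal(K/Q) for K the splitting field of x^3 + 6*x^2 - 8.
Gal(K/Q) = A_3 (cyclic of order 3)

Compute the discriminant of x^3 + (6)*x^2 + (0)*x + (-8): Δ = 5184. Since Δ is a perfect square (Δ = 72^2), the Galois group is contained in A_3. Irreducibility forces the group to be transitive on three roots, so Gal = A_3.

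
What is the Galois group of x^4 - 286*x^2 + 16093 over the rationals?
Gal(K/Q) = V_4 (Klein four-group, Z/2Z × Z/2Z)

f factors as (x^2 - 209)(x^2 - 77), so the splitting field is K = Q(sqrt(209), sqrt(77)). The elements 209, 77, 16093 are all non-squares in Q, so sqrt(209) and sqrt(77) generate independent quadratic extensions. Thus [K:Q] = 4 and Gal(K/Q) is generated by the two order-2 automorphisms sqrt(209) ↦ -sqrt(209) and sqrt(77) ↦ -sqrt(77), giving V_4.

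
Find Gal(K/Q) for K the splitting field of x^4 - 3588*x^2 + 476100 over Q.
Gal(K/Q) = Z/2Z (cyclic of order 2)

f factors as (x^2 - 138)(x^2 - 3450), so the splitting field is K = Q(sqrt(138), sqrt(3450)). The squarefree part of 138 is 138 and the squarefree part of 3450 is also 138, so sqrt(138) and sqrt(3450) are both rational multiples of sqrt(138). Hence Q(sqrt(138)) = Q(sqrt(3450)) = Q(sqrt(138)), and the splitting field collapses to a single degree-2 extension with Galois group Z/2Z.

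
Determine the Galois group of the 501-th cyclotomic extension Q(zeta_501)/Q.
|Gal(Q(zeta_501)/Q)| = phi(501) = 332; group ≅ (Z/501Z)^* ≅ Z/2Z × Z/166Z

The n-th cyclotomic polynomial Φ_501(x) is the minimal polynomial of zeta_501 over Q and has degree phi(501) = 332. So Q(zeta_501) is a degree-332 Galois extension with Galois group (Z/501Z)^*. By CRT, (Z/501Z)^* ≅ (Z/3Z)^* × (Z/167Z)^*. Each prime-power unit group is (Z/3Z)^* ≅ Z/2Z; (Z/167Z)^* ≅ Z/166Z. Hence Gal(Q(zeta_501)/Q) ≅ Z/2Z × Z/166Z.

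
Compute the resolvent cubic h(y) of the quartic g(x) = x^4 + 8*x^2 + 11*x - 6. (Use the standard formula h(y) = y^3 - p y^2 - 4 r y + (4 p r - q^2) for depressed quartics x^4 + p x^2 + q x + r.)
h(y) = y^3 - 8*y^2 + 24*y - 313

Identify coefficients: p = 8, q = 11, r = -6.
Plug into h(y) = y^3 - p y^2 - 4 r y + (4 p r - q^2):
  h(y) = y^3 - (8) y^2 - 4*(-6) y + (4*(8)*(-6) - (11)^2)
       = y^3 + (-8) y^2 + (24) y + (-313).
Simplifying: h(y) = y^3 - 8*y^2 + 24*y - 313.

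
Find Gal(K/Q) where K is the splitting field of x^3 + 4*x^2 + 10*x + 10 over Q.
Gal(K/Q) = S_3 (symmetric group of order 6)

Compute the discriminant of x^3 + (4)*x^2 + (10)*x + (10): Δ = -460. Since Δ is not a rational square, the Galois group is not contained in A_3; it must be the full S_3 (irreducibility of the cubic rules out anything smaller).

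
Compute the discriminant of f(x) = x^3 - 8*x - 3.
Δ = 1805

For a depressed cubic x^3 + p x + q the discriminant is Δ = -4 p^3 - 27 q^2 = -4*(-8)^3 - 27*(-3)^2 = 2048 - 243 = 1805.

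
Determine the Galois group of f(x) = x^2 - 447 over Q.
Gal(K/Q) = Z/2Z (cyclic of order 2)

x^2 - 447 is irreducible over Q since 447 is not a rational square. The splitting field Q(sqrt(447)) has degree 2 over Q, and its unique nontrivial automorphism is sqrt(447) ↦ -sqrt(447). Hence Gal(Q(sqrt(447))/Q) = Z/2Z.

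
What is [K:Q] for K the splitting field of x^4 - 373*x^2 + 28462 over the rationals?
[K:Q] = 4

f factors as (x^2 - 266)(x^2 - 107); the splitting field is K = Q(sqrt(266), sqrt(107)). Since 266, 107, and 28462 are all non-squares in Q, the three subfields Q(sqrt(266)), Q(sqrt(107)), Q(sqrt(28462)) are distinct degree-2 extensions, so [K:Q] = 4 (Klein four Galois group).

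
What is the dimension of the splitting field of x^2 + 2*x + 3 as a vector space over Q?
[K:Q] = 2

The discriminant of x^2 + (2)*x + (3) is b^2 - 4c = 4 - (12) = -8. Since -8 is not a perfect square in Q, the polynomial is irreducible over Q. Its two roots generate a degree-2 extension, so [K:Q] = 2.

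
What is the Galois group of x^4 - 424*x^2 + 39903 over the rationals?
Gal(K/Q) = V_4 (Klein four-group, Z/2Z × Z/2Z)

f factors as (x^2 - 283)(x^2 - 141), so the splitting field is K = Q(sqrt(283), sqrt(141)). The elements 283, 141, 39903 are all non-squares in Q, so sqrt(283) and sqrt(141) generate independent quadratic extensions. Thus [K:Q] = 4 and Gal(K/Q) is generated by the two order-2 automorphisms sqrt(283) ↦ -sqrt(283) and sqrt(141) ↦ -sqrt(141), giving V_4.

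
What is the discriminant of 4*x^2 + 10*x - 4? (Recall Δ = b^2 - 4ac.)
Δ = 164

For a quadratic a x^2 + b x + c the discriminant is Δ = b^2 - 4ac = (10)^2 - 4*(4)*(-4) = 100 - (-64) = 164.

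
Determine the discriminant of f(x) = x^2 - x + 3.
Δ = -11

For a quadratic a x^2 + b x + c the discriminant is Δ = b^2 - 4ac = (-1)^2 - 4*(1)*(3) = 1 - (12) = -11.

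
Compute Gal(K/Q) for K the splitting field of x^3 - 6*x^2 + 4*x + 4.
Gal(K/Q) = S_3 (symmetric group of order 6)

Compute the discriminant of x^3 + (-6)*x^2 + (4)*x + (4): Δ = 1616. Since Δ is not a rational square, the Galois group is not contained in A_3; it must be the full S_3 (irreducibility of the cubic rules out anything smaller).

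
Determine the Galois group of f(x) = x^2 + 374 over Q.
Gal(K/Q) = Z/2Z (cyclic of order 2)

x^2 + 374 is irreducible over Q since -374 is not a rational square. The splitting field Q(sqrt(-374)) has degree 2 over Q, and its unique nontrivial automorphism is sqrt(-374) ↦ -sqrt(-374). Hence Gal(Q(sqrt(-374))/Q) = Z/2Z.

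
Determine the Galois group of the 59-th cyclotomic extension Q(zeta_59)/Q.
|Gal(Q(zeta_59)/Q)| = phi(59) = 58; group ≅ (Z/59Z)^* ≅ Z/58Z

The n-th cyclotomic polynomial Φ_59(x) is the minimal polynomial of zeta_59 over Q and has degree phi(59) = 58. So Q(zeta_59) is a degree-58 Galois extension with Galois group (Z/59Z)^*. (Z/59Z)^* is cyclic since 59 is an odd prime power (or 4). Hence Gal(Q(zeta_59)/Q) ≅ Z/58Z.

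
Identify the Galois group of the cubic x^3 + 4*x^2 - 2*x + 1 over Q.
Gal(K/Q) = S_3 (symmetric group of order 6)

Compute the discriminant of x^3 + (4)*x^2 + (-2)*x + (1): Δ = -331. Since Δ is not a rational square, the Galois group is not contained in A_3; it must be the full S_3 (irreducibility of the cubic rules out anything smaller).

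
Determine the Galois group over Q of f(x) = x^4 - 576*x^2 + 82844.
Gal(K/Q) = V_4 (Klein four-group, Z/2Z × Z/2Z)

f factors as (x^2 - 278)(x^2 - 298), so the splitting field is K = Q(sqrt(278), sqrt(298)). The elements 278, 298, 82844 are all non-squares in Q, so sqrt(278) and sqrt(298) generate independent quadratic extensions. Thus [K:Q] = 4 and Gal(K/Q) is generated by the two order-2 automorphisms sqrt(278) ↦ -sqrt(278) and sqrt(298) ↦ -sqrt(298), giving V_4.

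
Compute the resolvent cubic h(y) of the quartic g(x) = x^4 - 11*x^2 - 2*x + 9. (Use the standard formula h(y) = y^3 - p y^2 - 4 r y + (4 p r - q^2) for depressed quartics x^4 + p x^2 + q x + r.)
h(y) = y^3 + 11*y^2 - 36*y - 400

Identify coefficients: p = -11, q = -2, r = 9.
Plug into h(y) = y^3 - p y^2 - 4 r y + (4 p r - q^2):
  h(y) = y^3 - (-11) y^2 - 4*(9) y + (4*(-11)*(9) - (-2)^2)
       = y^3 + (11) y^2 + (-36) y + (-400).
Simplifying: h(y) = y^3 + 11*y^2 - 36*y - 400.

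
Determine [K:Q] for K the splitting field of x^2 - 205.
[K:Q] = 2

The polynomial x^2 - 205 is irreducible over Q since 205 is not a perfect square. Its splitting field is Q(sqrt(205)), which has degree 2 over Q.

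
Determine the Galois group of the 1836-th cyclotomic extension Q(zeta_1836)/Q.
|Gal(Q(zeta_1836)/Q)| = phi(1836) = 576; group ≅ (Z/1836Z)^* ≅ Z/2Z × Z/16Z × Z/18Z

The n-th cyclotomic polynomial Φ_1836(x) is the minimal polynomial of zeta_1836 over Q and has degree phi(1836) = 576. So Q(zeta_1836) is a degree-576 Galois extension with Galois group (Z/1836Z)^*. By CRT, (Z/1836Z)^* ≅ (Z/4Z)^* × (Z/27Z)^* × (Z/17Z)^*. Each prime-power unit group is (Z/4Z)^* ≅ Z/2Z; (Z/27Z)^* ≅ Z/18Z; (Z/17Z)^* ≅ Z/16Z. Hence Gal(Q(zeta_1836)/Q) ≅ Z/2Z × Z/16Z × Z/18Z.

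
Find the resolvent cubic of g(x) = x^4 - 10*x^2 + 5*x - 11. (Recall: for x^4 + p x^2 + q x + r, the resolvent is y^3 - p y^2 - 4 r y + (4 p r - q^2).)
h(y) = y^3 + 10*y^2 + 44*y + 415

Identify coefficients: p = -10, q = 5, r = -11.
Plug into h(y) = y^3 - p y^2 - 4 r y + (4 p r - q^2):
  h(y) = y^3 - (-10) y^2 - 4*(-11) y + (4*(-10)*(-11) - (5)^2)
       = y^3 + (10) y^2 + (44) y + (415).
Simplifying: h(y) = y^3 + 10*y^2 + 44*y + 415.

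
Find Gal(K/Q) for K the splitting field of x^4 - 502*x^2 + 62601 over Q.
Gal(K/Q) = V_4 (Klein four-group, Z/2Z × Z/2Z)

f factors as (x^2 - 271)(x^2 - 231), so the splitting field is K = Q(sqrt(271), sqrt(231)). The elements 271, 231, 62601 are all non-squares in Q, so sqrt(271) and sqrt(231) generate independent quadratic extensions. Thus [K:Q] = 4 and Gal(K/Q) is generated by the two order-2 automorphisms sqrt(271) ↦ -sqrt(271) and sqrt(231) ↦ -sqrt(231), giving V_4.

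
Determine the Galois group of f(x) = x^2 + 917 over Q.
Gal(K/Q) = Z/2Z (cyclic of order 2)

x^2 + 917 is irreducible over Q since -917 is not a rational square. The splitting field Q(sqrt(-917)) has degree 2 over Q, and its unique nontrivial automorphism is sqrt(-917) ↦ -sqrt(-917). Hence Gal(Q(sqrt(-917))/Q) = Z/2Z.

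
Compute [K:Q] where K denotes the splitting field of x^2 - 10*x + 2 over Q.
[K:Q] = 2

The discriminant of x^2 + (-10)*x + (2) is b^2 - 4c = 100 - (8) = 92. Since 92 is not a perfect square in Q, the polynomial is irreducible over Q. Its two roots generate a degree-2 extension, so [K:Q] = 2.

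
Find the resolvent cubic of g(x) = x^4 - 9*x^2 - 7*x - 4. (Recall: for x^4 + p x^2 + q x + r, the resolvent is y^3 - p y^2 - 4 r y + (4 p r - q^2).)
h(y) = y^3 + 9*y^2 + 16*y + 95

Identify coefficients: p = -9, q = -7, r = -4.
Plug into h(y) = y^3 - p y^2 - 4 r y + (4 p r - q^2):
  h(y) = y^3 - (-9) y^2 - 4*(-4) y + (4*(-9)*(-4) - (-7)^2)
       = y^3 + (9) y^2 + (16) y + (95).
Simplifying: h(y) = y^3 + 9*y^2 + 16*y + 95.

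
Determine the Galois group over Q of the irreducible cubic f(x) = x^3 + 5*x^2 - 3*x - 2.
Gal(K/Q) = S_3 (symmetric group of order 6)

Compute the discriminant of x^3 + (5)*x^2 + (-3)*x + (-2): Δ = 1765. Since Δ is not a rational square, the Galois group is not contained in A_3; it must be the full S_3 (irreducibility of the cubic rules out anything smaller).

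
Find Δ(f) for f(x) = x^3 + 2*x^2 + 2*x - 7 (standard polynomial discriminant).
Δ = -1619

For x^3 + a x^2 + b x + c the discriminant is Δ = 18 a b c - 4 a^3 c + a^2 b^2 - 4 b^3 - 27 c^2.
Plug a = 2, b = 2, c = -7:
  18*(2)*(2)*(-7) - 4*(2)^3*(-7) + (2)^2*(2)^2 - 4*(2)^3 - 27*(-7)^2
  = -504 + (224) + 16 + (-32) + (-1323)
  = -1619.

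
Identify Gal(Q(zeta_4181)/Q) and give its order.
|Gal(Q(zeta_4181)/Q)| = phi(4181) = 4032; group ≅ (Z/4181Z)^* ≅ Z/36Z × Z/112Z

The n-th cyclotomic polynomial Φ_4181(x) is the minimal polynomial of zeta_4181 over Q and has degree phi(4181) = 4032. So Q(zeta_4181) is a degree-4032 Galois extension with Galois group (Z/4181Z)^*. By CRT, (Z/4181Z)^* ≅ (Z/37Z)^* × (Z/113Z)^*. Each prime-power unit group is (Z/37Z)^* ≅ Z/36Z; (Z/113Z)^* ≅ Z/112Z. Hence Gal(Q(zeta_4181)/Q) ≅ Z/36Z × Z/112Z.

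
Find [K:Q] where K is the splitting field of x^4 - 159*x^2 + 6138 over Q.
[K:Q] = 4

f factors as (x^2 - 93)(x^2 - 66); the splitting field is K = Q(sqrt(93), sqrt(66)). Since 93, 66, and 6138 are all non-squares in Q, the three subfields Q(sqrt(93)), Q(sqrt(66)), Q(sqrt(6138)) are distinct degree-2 extensions, so [K:Q] = 4 (Klein four Galois group).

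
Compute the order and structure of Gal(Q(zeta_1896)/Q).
|Gal(Q(zeta_1896)/Q)| = phi(1896) = 624; group ≅ (Z/1896Z)^* ≅ Z/2Z × Z/2Z × Z/2Z × Z/78Z

The n-th cyclotomic polynomial Φ_1896(x) is the minimal polynomial of zeta_1896 over Q and has degree phi(1896) = 624. So Q(zeta_1896) is a degree-624 Galois extension with Galois group (Z/1896Z)^*. By CRT, (Z/1896Z)^* ≅ (Z/8Z)^* × (Z/3Z)^* × (Z/79Z)^*. Each prime-power unit group is (Z/8Z)^* ≅ Z/2Z × Z/2Z; (Z/3Z)^* ≅ Z/2Z; (Z/79Z)^* ≅ Z/78Z. Hence Gal(Q(zeta_1896)/Q) ≅ Z/2Z × Z/2Z × Z/2Z × Z/78Z.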